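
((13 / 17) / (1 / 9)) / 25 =117 / 425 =0.28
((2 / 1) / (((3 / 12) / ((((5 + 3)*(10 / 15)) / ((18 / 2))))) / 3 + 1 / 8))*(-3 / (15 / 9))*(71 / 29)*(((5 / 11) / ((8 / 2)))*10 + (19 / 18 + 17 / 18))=-2821824 / 27115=-104.07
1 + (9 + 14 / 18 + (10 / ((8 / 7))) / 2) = 1091 / 72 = 15.15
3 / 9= 1 / 3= 0.33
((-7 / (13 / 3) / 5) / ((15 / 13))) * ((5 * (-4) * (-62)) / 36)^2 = -26908 / 81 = -332.20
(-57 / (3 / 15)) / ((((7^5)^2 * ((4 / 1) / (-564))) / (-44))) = -1768140 / 282475249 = -0.01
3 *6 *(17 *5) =1530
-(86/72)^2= -1.43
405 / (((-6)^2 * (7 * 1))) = 45 / 28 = 1.61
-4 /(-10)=2 /5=0.40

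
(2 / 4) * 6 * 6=18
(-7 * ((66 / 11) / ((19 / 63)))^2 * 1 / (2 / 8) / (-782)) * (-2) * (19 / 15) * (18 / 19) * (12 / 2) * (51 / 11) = -432081216 / 456665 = -946.17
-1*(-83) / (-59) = -83 / 59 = -1.41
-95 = -95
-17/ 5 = -3.40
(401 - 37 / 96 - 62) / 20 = 16.93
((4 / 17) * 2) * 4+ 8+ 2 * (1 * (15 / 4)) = 591 / 34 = 17.38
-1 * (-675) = 675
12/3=4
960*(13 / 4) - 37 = 3083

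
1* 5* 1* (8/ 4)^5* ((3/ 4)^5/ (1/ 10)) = 6075/ 16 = 379.69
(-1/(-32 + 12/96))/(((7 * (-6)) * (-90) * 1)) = 2/240975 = 0.00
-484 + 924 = 440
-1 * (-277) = 277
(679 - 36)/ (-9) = -643/ 9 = -71.44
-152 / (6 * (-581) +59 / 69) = 10488 / 240475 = 0.04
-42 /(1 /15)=-630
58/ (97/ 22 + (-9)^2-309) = -1276/ 4919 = -0.26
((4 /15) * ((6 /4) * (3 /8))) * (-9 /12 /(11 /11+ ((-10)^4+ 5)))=-0.00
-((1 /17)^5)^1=-1 /1419857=-0.00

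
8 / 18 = 4 / 9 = 0.44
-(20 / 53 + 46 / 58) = -1799 / 1537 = -1.17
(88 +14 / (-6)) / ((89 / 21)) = 1799 / 89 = 20.21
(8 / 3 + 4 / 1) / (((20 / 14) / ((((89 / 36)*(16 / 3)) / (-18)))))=-2492 / 729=-3.42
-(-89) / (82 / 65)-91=-20.45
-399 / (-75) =133 / 25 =5.32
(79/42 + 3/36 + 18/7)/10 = 127/280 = 0.45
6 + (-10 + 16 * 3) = 44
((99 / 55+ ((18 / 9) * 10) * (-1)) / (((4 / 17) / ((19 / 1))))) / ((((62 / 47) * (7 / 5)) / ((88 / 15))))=-2170883 / 465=-4668.57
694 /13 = 53.38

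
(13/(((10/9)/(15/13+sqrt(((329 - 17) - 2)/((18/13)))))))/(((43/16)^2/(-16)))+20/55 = -79872 * sqrt(2015)/9245 - 600860/20339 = -417.36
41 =41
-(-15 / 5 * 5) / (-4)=-15 / 4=-3.75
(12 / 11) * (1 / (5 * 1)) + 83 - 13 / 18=81671 / 990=82.50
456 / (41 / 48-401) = -21888 / 19207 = -1.14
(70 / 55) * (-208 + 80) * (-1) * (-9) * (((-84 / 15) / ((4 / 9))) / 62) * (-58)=-29465856 / 1705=-17282.03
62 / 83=0.75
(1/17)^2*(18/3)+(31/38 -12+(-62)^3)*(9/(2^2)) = -23556967377/43928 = -536263.14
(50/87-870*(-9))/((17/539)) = 367199140/1479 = 248275.28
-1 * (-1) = 1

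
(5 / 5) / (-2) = -0.50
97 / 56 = 1.73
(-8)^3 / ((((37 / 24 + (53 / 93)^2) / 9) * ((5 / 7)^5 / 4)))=-3062108012544 / 57653125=-53112.61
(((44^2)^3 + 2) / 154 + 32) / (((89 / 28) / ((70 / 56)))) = 18140796965 / 979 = 18529925.40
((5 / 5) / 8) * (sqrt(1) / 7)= 1 / 56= 0.02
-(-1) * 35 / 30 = 7 / 6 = 1.17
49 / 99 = 0.49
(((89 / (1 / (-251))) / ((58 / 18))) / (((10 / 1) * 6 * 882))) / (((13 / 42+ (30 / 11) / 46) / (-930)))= 525614331 / 1591114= 330.34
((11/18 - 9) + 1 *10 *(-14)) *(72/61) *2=-21368/61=-350.30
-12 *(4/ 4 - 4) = 36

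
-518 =-518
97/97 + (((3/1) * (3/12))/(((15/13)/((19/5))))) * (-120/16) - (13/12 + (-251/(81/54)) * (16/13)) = 97417/520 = 187.34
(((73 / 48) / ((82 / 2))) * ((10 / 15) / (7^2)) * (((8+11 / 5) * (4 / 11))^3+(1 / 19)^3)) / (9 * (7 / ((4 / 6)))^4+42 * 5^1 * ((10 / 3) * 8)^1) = 8501692675646 / 37964036486115865125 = 0.00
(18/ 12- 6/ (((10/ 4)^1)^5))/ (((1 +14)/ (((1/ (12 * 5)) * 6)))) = 2997/ 312500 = 0.01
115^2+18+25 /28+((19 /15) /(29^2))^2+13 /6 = 59022723234283 /4455870300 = 13246.06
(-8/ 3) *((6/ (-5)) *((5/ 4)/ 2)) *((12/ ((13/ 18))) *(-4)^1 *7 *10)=-9304.62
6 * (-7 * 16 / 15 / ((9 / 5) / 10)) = -2240 / 9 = -248.89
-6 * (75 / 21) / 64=-75 / 224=-0.33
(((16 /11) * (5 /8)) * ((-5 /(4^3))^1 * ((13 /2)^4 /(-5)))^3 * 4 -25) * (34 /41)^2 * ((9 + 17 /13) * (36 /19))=1059376.91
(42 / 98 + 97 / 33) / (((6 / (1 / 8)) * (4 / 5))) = 1945 / 22176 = 0.09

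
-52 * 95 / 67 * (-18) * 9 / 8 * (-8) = -800280 / 67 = -11944.48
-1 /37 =-0.03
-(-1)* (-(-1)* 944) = 944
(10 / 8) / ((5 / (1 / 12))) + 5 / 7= 247 / 336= 0.74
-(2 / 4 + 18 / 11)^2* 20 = -11045 / 121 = -91.28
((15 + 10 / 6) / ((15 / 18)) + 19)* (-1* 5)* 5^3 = -24375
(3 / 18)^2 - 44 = -1583 / 36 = -43.97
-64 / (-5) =64 / 5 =12.80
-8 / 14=-4 / 7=-0.57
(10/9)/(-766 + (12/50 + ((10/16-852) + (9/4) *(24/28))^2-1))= 784000/508591170369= 0.00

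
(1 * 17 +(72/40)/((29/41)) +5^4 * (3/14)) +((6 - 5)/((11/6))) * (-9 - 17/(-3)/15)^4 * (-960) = -2893900.63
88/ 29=3.03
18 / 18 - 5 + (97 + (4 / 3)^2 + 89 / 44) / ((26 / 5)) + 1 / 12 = 159259 / 10296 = 15.47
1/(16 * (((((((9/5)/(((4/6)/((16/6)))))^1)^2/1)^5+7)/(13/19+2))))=498046875/1111472186560394704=0.00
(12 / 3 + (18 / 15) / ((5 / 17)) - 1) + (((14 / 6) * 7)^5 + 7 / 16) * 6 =112990256821 / 16200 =6974707.21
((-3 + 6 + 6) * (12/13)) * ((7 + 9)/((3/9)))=5184/13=398.77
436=436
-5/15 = -1/3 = -0.33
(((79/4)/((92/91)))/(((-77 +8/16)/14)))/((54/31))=-1560013/760104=-2.05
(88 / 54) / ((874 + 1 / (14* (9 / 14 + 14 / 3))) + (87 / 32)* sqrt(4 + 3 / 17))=33291196026880 / 17854226992592883 -2030534528* sqrt(1207) / 5951408997530961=0.00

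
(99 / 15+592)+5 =3018 / 5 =603.60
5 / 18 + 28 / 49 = 107 / 126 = 0.85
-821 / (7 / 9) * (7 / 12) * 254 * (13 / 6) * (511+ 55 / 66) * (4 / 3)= -4162651441 / 18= -231258413.39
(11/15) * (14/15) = 0.68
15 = 15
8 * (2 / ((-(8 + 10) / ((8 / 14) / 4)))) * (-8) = 64 / 63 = 1.02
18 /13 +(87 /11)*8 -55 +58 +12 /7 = 69.37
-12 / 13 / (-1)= 12 / 13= 0.92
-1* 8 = -8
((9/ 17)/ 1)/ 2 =0.26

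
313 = 313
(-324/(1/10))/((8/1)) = -405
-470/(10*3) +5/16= -737/48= -15.35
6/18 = 1/3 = 0.33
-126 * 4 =-504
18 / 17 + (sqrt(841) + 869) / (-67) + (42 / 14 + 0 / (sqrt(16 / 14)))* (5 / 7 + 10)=157855 / 7973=19.80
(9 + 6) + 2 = 17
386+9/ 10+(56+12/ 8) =2222/ 5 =444.40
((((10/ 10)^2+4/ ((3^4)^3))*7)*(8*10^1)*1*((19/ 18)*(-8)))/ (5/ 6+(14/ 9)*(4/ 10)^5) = -141364370000000/ 25387468011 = -5568.27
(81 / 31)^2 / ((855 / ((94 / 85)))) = 68526 / 7760075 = 0.01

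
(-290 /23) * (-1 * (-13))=-3770 /23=-163.91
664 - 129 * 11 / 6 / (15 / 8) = 8068 / 15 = 537.87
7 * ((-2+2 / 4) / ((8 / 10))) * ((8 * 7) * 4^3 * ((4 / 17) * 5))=-940800 / 17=-55341.18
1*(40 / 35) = 8 / 7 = 1.14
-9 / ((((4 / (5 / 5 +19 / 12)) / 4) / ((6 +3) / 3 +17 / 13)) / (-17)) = 1702.62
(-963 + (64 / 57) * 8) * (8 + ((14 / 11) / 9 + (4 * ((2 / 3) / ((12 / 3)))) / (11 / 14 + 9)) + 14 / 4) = -17272564907 / 1546182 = -11171.11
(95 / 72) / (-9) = -95 / 648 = -0.15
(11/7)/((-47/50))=-550/329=-1.67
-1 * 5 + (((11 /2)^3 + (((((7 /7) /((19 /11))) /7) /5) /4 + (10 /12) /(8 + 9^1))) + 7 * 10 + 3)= 63605047 /271320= 234.43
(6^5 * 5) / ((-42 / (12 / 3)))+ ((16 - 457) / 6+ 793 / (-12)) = -322765 / 84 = -3842.44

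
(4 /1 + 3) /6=7 /6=1.17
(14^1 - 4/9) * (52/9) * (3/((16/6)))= 793/9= 88.11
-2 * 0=0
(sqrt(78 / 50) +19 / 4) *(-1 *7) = -41.99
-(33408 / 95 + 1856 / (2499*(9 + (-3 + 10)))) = -83497612 / 237405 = -351.71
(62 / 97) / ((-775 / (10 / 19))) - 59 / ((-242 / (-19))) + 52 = 105630577 / 2230030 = 47.37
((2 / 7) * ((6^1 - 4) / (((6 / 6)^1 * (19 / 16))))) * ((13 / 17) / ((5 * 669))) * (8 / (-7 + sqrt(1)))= -3328 / 22689135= -0.00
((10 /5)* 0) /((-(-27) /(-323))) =0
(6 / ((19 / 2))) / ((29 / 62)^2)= 46128 / 15979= 2.89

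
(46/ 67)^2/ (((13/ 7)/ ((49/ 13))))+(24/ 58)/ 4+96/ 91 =325732313/ 154004123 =2.12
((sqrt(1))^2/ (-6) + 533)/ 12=3197/ 72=44.40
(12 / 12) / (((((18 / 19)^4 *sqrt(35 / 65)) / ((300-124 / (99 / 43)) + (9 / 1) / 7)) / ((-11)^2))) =245803259977 *sqrt(91) / 46294416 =50650.03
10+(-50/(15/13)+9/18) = -32.83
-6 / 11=-0.55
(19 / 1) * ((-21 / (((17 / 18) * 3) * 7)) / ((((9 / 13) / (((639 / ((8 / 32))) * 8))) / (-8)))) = 80810496 / 17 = 4753558.59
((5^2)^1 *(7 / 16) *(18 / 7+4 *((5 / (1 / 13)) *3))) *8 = 68475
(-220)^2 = 48400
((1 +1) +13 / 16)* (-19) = -53.44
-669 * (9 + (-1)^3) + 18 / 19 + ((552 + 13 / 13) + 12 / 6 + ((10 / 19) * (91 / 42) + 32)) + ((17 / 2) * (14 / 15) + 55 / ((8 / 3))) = -3598109 / 760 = -4734.35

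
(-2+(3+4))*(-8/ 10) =-4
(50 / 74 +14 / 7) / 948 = 33 / 11692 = 0.00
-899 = -899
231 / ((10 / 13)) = 300.30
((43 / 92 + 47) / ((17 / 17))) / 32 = 4367 / 2944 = 1.48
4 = 4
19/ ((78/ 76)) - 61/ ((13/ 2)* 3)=200/ 13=15.38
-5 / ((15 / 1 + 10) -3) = -5 / 22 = -0.23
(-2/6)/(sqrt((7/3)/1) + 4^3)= -64/12281 + sqrt(21)/36843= -0.01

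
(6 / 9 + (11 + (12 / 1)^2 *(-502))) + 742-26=-214681 / 3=-71560.33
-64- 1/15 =-961/15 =-64.07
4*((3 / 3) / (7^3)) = 4 / 343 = 0.01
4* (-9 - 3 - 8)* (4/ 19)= -320/ 19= -16.84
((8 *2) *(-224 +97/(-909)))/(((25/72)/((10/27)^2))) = -104301056/73629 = -1416.58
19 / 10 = 1.90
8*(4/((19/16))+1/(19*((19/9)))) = 9800/361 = 27.15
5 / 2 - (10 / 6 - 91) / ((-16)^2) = 547 / 192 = 2.85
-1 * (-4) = 4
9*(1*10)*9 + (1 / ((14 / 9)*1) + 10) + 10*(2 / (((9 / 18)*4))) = 830.64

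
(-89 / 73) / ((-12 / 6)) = 89 / 146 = 0.61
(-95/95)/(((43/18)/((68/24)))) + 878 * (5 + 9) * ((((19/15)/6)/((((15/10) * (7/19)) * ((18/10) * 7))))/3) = 26998135/219429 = 123.04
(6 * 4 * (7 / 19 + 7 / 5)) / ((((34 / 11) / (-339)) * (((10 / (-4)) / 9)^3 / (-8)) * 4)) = -87686032896 / 201875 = -434358.06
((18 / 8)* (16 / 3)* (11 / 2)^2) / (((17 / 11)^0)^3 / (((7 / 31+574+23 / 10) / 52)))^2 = 11594913594627 / 259854400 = 44620.81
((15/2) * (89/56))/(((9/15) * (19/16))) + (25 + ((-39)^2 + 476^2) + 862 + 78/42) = 30457344/133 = 229002.59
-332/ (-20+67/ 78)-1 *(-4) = 31868/ 1493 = 21.34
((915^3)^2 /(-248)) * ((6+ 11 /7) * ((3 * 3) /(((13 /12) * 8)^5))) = -68022285063354499359375 /20626068736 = -3297879297019.45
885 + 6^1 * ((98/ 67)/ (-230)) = 6818631/ 7705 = 884.96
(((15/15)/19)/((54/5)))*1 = 0.00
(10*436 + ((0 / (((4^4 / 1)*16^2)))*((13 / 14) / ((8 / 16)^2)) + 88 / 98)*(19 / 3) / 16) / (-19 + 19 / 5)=-12819445 / 44688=-286.87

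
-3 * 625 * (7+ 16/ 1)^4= -524701875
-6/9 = -2/3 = -0.67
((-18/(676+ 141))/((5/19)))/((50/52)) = -468/5375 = -0.09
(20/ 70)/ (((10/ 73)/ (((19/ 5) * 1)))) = 1387/ 175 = 7.93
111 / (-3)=-37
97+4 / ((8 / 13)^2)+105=212.56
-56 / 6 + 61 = 155 / 3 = 51.67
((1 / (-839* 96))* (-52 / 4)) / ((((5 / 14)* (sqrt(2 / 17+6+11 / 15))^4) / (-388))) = -0.00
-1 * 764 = -764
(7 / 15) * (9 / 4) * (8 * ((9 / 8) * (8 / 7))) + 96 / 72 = 182 / 15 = 12.13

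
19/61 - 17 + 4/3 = -2810/183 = -15.36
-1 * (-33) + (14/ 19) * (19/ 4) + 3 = 79/ 2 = 39.50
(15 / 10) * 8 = 12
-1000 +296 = -704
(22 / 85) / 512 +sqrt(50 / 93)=11 / 21760 +5*sqrt(186) / 93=0.73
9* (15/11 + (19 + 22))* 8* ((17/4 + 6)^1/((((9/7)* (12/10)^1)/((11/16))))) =334355/24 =13931.46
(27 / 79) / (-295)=-27 / 23305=-0.00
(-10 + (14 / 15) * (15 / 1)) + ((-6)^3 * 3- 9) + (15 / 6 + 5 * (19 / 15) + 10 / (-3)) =-1295 / 2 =-647.50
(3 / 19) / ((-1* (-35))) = 3 / 665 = 0.00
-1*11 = -11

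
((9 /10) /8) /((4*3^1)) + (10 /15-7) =-6071 /960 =-6.32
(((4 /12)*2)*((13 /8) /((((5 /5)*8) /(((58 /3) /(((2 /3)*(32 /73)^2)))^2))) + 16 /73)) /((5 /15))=22665965468093 /2449473536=9253.40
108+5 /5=109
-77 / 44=-7 / 4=-1.75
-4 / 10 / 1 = -2 / 5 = -0.40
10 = 10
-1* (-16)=16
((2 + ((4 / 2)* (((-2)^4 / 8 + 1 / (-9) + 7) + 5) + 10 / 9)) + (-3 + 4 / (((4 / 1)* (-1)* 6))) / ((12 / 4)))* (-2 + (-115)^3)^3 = -104950390080699189634.50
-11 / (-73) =11 / 73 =0.15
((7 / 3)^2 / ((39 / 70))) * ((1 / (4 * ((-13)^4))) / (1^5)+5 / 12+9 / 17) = 4726817830 / 511270461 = 9.25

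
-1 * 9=-9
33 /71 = 0.46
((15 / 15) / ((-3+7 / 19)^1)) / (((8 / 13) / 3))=-1.85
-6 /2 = -3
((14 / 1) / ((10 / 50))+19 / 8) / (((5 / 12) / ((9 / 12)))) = 130.28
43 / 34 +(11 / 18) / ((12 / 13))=7075 / 3672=1.93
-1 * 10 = -10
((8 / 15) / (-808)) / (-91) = 1 / 137865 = 0.00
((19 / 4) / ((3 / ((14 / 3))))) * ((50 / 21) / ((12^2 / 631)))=299725 / 3888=77.09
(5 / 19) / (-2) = -5 / 38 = -0.13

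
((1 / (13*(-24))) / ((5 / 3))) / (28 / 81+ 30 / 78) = -81 / 30760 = -0.00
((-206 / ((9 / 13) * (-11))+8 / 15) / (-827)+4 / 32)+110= 360541333 / 3274920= 110.09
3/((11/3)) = 9/11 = 0.82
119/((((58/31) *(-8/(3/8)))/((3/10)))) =-33201/37120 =-0.89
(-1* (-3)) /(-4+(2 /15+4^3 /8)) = 45 /62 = 0.73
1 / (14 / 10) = 5 / 7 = 0.71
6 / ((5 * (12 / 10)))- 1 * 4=-3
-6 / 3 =-2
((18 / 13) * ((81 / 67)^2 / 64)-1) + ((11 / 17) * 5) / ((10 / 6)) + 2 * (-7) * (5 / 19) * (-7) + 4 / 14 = 114203237405 / 4222245664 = 27.05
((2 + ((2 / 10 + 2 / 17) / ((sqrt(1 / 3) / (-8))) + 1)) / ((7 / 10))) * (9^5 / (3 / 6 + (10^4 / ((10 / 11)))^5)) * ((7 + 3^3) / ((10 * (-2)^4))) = 3011499 / 9018856000000000000028-3188646 * sqrt(3) / 11273570000000000000035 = -0.00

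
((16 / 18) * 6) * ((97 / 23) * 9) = 4656 / 23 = 202.43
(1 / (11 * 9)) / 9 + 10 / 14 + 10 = 66832 / 6237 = 10.72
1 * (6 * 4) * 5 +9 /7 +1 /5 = 4252 /35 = 121.49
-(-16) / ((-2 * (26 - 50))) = 1 / 3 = 0.33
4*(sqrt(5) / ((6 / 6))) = 4*sqrt(5) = 8.94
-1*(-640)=640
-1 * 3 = -3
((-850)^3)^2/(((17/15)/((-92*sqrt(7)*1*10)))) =-306156665625000000000*sqrt(7) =-810014399468507224193.72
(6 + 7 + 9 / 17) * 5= 1150 / 17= 67.65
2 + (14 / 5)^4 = 63.47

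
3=3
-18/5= -3.60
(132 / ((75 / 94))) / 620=1034 / 3875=0.27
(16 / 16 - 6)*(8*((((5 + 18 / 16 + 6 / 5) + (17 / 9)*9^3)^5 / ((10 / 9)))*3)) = -14055750224722826784218511 / 25600000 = -549052743153235421.26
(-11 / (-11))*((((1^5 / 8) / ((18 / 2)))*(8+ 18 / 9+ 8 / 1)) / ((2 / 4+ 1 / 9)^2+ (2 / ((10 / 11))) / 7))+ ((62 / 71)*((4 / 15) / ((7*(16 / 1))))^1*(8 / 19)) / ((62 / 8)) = 401688359 / 1104689355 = 0.36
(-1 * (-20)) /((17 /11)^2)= 8.37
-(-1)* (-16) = -16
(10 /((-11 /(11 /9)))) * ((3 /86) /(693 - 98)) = -0.00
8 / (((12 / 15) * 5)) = 2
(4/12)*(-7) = -7/3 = -2.33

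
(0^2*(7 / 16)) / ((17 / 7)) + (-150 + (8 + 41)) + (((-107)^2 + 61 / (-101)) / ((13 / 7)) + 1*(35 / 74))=589189777 / 97162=6063.99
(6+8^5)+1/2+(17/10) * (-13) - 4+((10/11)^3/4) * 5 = 32749.34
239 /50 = 4.78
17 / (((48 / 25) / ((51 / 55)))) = 8.21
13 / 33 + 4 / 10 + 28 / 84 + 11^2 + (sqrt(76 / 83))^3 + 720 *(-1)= -32883 / 55 + 152 *sqrt(1577) / 6889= -597.00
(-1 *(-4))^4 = 256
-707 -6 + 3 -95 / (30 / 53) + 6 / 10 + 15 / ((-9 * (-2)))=-4382 / 5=-876.40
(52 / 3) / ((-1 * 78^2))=-0.00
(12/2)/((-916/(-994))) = 1491/229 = 6.51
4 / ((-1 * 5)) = -4 / 5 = -0.80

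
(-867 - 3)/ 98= -435/ 49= -8.88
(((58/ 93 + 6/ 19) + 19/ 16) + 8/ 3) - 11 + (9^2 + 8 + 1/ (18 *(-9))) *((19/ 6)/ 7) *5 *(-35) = -16148277527/ 2290032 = -7051.55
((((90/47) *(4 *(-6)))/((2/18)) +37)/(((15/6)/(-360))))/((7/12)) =92970.60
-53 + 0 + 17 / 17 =-52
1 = 1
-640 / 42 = -320 / 21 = -15.24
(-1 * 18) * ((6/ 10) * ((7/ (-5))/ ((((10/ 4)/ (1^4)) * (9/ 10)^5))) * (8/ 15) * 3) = 35840/ 2187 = 16.39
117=117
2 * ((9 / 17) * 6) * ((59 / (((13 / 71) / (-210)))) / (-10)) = 9500652 / 221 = 42989.38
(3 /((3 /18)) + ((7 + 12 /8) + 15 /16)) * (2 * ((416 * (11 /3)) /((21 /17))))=4268836 /63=67759.30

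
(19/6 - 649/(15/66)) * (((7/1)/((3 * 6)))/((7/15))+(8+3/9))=-941303/36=-26147.31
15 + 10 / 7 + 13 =206 / 7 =29.43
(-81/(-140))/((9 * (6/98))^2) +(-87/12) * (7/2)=-23.47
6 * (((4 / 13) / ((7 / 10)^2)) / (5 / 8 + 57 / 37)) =710400 / 408317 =1.74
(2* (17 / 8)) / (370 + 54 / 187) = 3179 / 276976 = 0.01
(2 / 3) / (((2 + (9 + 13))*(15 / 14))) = 7 / 270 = 0.03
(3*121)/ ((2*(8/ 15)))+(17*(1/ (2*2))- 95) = 249.56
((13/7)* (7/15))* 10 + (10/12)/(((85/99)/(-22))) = -12.69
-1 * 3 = -3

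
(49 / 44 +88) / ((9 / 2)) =1307 / 66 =19.80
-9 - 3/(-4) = -33/4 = -8.25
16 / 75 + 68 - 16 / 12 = 1672 / 25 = 66.88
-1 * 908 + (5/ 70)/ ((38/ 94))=-241481/ 266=-907.82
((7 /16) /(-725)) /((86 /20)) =-7 /49880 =-0.00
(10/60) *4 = 2/3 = 0.67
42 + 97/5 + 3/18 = 1847/30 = 61.57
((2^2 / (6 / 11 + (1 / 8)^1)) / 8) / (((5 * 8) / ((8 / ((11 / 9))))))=36 / 295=0.12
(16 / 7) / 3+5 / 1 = 121 / 21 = 5.76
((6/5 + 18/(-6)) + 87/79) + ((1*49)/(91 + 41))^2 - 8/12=-8448949/6882480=-1.23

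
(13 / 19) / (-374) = -13 / 7106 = -0.00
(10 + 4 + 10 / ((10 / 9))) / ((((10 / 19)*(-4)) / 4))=-437 / 10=-43.70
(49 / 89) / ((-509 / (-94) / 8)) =0.81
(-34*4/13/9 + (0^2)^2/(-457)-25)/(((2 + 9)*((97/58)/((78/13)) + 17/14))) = -2485532/1560273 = -1.59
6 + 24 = 30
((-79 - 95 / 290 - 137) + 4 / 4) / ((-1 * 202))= 12489 / 11716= 1.07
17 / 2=8.50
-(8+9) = -17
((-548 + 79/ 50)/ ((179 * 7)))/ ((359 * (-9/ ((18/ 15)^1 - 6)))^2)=-41632/ 43255685625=-0.00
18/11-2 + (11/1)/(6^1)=97/66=1.47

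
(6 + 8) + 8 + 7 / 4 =95 / 4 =23.75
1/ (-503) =-1/ 503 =-0.00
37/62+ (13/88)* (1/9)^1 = 15055/24552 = 0.61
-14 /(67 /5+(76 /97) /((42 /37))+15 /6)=-285180 /337943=-0.84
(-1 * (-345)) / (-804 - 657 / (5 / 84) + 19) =-1725 / 59113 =-0.03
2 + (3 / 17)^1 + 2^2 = 105 / 17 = 6.18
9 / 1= 9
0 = 0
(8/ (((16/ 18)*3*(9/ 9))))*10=30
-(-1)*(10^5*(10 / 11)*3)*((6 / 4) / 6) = 750000 / 11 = 68181.82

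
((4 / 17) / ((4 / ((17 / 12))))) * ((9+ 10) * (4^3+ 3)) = 1273 / 12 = 106.08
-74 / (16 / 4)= -37 / 2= -18.50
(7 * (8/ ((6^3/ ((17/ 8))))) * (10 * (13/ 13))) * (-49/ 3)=-29155/ 324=-89.98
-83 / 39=-2.13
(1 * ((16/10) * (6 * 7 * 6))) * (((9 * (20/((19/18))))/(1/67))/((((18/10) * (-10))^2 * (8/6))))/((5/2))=405216/95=4265.43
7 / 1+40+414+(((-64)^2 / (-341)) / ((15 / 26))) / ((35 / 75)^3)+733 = 115692222 / 116963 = 989.14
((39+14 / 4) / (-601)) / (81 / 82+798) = -0.00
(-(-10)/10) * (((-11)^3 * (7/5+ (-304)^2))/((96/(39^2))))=-311824163079/160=-1948901019.24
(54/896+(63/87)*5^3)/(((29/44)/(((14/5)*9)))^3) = 447597896301864/88410125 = 5062744.75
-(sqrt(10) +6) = -6- sqrt(10) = -9.16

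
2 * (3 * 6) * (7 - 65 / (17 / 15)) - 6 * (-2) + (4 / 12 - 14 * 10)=-98959 / 51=-1940.37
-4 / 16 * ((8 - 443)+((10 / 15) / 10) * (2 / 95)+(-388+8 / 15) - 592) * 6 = 2015613 / 950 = 2121.70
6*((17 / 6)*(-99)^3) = -16495083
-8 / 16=-1 / 2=-0.50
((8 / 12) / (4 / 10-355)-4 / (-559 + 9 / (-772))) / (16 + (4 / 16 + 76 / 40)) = 242190040 / 833248960929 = 0.00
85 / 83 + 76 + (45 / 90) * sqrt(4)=6476 / 83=78.02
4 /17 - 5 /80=47 /272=0.17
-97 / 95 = -1.02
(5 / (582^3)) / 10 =1 / 394274736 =0.00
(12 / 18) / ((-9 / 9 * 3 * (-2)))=1 / 9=0.11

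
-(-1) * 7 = 7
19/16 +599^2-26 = 358776.19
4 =4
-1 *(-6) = 6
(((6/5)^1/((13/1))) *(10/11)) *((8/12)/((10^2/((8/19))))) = 16/67925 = 0.00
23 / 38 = 0.61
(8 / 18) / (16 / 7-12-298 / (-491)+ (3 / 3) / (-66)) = -302456 / 6208107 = -0.05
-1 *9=-9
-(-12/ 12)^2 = -1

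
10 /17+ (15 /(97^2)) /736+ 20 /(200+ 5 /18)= 58405836271 /84880019168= 0.69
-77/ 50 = -1.54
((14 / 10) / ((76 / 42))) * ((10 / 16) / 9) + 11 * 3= 30145 / 912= 33.05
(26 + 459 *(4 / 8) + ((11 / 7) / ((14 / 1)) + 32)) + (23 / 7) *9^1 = 15542 / 49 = 317.18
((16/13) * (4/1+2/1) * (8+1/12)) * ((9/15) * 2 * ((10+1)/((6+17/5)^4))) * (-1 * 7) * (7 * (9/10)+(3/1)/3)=-5.16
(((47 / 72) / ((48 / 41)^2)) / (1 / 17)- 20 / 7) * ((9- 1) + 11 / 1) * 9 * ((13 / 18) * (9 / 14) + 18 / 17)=1364.61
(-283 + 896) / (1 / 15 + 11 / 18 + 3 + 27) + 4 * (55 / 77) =441410 / 19327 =22.84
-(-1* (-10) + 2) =-12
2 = 2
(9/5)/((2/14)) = 63/5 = 12.60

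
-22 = -22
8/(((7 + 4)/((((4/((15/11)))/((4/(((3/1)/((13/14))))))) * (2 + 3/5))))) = 112/25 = 4.48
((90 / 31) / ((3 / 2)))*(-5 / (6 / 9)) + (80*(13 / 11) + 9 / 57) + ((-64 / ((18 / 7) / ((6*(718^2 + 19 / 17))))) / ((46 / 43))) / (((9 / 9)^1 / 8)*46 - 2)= -729222612370763 / 37999335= -19190404.58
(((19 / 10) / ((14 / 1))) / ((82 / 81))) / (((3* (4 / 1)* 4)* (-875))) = -513 / 160720000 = -0.00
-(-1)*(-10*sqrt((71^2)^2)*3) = -151230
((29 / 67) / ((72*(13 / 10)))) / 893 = 145 / 28000908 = 0.00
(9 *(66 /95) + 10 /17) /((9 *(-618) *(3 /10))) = -11048 /2694789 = -0.00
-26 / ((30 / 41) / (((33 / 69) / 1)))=-5863 / 345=-16.99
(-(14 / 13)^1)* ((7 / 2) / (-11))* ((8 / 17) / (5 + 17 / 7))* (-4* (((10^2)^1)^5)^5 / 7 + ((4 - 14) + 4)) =-177375565610859728506787330316742081447963800904996 / 143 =-1240388570705312786760751000000000000000000000000.00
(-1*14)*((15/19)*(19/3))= -70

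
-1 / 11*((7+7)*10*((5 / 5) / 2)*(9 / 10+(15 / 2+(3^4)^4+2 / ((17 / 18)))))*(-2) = 102451221012 / 187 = 547867492.04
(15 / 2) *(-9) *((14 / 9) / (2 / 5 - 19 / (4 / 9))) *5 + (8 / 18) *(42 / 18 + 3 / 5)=223796 / 16335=13.70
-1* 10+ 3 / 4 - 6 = -61 / 4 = -15.25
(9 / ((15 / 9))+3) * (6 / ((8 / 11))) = 69.30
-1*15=-15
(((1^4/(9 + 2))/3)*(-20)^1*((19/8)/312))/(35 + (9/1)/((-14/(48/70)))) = -23275/174352464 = -0.00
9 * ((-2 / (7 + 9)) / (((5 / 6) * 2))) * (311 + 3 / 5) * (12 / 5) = -63099 / 125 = -504.79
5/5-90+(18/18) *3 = -86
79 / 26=3.04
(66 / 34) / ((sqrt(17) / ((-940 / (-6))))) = 5170 * sqrt(17) / 289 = 73.76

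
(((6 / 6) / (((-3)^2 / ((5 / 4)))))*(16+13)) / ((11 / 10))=725 / 198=3.66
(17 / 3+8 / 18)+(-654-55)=-6326 / 9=-702.89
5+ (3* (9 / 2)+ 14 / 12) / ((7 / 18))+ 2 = 313 / 7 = 44.71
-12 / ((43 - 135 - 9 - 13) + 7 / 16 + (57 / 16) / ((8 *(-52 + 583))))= 271872 / 2572853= 0.11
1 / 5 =0.20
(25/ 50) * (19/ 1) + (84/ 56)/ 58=9.53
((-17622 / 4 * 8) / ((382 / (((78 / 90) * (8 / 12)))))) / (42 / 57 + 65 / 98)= -8617336 / 226335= -38.07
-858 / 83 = -10.34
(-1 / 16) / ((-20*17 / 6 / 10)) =3 / 272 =0.01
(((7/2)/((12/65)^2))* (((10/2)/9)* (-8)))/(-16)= 147875/5184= 28.53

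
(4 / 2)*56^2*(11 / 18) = 3832.89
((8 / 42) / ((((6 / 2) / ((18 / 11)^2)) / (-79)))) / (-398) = 5688 / 168553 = 0.03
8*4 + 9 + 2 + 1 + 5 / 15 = 133 / 3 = 44.33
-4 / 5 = -0.80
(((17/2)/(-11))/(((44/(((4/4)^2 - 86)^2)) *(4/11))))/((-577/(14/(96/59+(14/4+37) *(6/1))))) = 2983925/86217648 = 0.03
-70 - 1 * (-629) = 559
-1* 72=-72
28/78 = 14/39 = 0.36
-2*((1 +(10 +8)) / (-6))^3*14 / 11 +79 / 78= 315995 / 3861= 81.84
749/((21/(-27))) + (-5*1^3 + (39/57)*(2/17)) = -967.92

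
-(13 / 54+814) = -43969 / 54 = -814.24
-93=-93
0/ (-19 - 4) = 0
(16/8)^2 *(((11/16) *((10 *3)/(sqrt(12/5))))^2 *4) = 45375/16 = 2835.94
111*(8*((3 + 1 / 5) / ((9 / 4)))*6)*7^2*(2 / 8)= 464128 / 5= 92825.60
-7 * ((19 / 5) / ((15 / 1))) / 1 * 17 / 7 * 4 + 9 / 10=-2449 / 150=-16.33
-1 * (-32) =32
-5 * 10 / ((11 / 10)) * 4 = -2000 / 11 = -181.82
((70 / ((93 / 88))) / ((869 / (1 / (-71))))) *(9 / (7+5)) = -140 / 173879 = -0.00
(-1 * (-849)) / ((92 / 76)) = 16131 / 23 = 701.35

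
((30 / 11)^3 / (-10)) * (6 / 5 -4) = 7560 / 1331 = 5.68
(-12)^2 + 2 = 146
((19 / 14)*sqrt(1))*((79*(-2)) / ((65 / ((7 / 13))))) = -1501 / 845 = -1.78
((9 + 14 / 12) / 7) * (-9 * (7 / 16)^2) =-1281 / 512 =-2.50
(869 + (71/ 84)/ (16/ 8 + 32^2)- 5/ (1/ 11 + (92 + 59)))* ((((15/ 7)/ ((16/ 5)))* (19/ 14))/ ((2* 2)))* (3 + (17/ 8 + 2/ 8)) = 1061.18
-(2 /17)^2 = -4 /289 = -0.01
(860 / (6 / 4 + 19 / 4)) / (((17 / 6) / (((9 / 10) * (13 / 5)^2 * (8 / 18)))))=131.32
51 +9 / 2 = 111 / 2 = 55.50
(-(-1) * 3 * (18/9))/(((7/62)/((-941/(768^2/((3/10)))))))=-29171/1146880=-0.03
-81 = -81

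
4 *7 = 28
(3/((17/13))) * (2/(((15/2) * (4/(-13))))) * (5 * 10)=-1690/17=-99.41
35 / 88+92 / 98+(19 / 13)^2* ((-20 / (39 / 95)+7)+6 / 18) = -824806705 / 9473464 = -87.06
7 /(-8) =-7 /8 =-0.88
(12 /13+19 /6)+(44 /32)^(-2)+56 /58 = 1528403 /273702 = 5.58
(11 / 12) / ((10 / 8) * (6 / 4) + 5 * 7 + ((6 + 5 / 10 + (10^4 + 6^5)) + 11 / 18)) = 66 / 1283039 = 0.00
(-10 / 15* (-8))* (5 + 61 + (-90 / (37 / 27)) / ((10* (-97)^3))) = 11886654448 / 33768901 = 352.00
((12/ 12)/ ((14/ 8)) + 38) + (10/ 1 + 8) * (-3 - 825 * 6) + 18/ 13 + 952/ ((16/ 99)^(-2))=-79457835986/ 891891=-89089.18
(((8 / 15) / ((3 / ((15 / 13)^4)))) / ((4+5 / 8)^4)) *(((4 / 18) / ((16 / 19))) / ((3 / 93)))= 301568000 / 53527912321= 0.01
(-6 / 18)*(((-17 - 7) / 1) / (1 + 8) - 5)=23 / 9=2.56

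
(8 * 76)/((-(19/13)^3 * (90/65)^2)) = -101.58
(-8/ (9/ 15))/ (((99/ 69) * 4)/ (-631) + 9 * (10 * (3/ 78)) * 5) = -7546760/ 9791127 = -0.77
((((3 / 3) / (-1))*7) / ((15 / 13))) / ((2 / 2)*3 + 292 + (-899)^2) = -0.00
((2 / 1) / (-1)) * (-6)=12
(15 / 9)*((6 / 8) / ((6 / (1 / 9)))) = 5 / 216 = 0.02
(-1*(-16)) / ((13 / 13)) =16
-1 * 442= -442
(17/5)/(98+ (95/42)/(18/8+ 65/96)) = 33439/971430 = 0.03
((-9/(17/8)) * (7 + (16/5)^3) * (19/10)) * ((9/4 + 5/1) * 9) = -221860701/10625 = -20881.01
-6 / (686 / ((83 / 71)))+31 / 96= 731039 / 2337888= 0.31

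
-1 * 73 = -73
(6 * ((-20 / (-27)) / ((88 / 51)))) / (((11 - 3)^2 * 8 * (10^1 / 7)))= 119 / 33792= 0.00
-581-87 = -668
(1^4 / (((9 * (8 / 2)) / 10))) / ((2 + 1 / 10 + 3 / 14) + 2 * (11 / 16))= 700 / 9297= 0.08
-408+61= -347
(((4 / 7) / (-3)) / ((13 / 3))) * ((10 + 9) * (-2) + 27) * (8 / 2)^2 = 7.74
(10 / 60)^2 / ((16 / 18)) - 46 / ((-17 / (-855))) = -1258543 / 544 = -2313.50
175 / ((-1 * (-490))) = 5 / 14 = 0.36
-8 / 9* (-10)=80 / 9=8.89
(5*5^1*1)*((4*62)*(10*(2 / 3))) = 41333.33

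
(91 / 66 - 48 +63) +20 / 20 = 1147 / 66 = 17.38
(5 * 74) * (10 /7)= 3700 /7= 528.57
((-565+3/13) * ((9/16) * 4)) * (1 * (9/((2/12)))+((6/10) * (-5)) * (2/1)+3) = -1684989/26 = -64807.27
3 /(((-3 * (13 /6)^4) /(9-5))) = -5184 /28561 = -0.18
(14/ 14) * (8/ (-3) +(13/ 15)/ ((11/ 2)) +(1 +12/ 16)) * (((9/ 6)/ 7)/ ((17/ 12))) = -1503/ 13090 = -0.11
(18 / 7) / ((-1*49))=-18 / 343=-0.05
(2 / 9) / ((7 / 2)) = 4 / 63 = 0.06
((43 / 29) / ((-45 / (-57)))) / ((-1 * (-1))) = 817 / 435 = 1.88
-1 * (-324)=324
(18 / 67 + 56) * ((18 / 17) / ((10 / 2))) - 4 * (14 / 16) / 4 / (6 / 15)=177287 / 18224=9.73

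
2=2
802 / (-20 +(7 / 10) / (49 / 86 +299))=-103309630 / 2575999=-40.10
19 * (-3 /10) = -57 /10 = -5.70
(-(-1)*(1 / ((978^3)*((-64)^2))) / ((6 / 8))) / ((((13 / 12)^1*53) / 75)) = 25 / 54998962477056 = 0.00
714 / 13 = 54.92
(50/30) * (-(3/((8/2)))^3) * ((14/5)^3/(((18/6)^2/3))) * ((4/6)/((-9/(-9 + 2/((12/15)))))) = -4459/1800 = -2.48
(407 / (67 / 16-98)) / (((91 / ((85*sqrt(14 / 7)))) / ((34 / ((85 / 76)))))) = -174.22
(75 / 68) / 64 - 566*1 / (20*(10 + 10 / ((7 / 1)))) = -267541 / 108800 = -2.46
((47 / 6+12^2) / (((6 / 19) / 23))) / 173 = 398107 / 6228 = 63.92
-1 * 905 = -905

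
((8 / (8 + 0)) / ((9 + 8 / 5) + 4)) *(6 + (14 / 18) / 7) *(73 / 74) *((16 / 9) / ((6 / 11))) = 12100 / 8991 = 1.35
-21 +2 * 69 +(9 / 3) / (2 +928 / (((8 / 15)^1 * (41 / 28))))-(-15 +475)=-16738963 / 48802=-343.00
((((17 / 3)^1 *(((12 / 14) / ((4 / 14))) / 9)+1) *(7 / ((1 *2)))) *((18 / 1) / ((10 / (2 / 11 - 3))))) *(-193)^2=-105079429 / 55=-1910535.07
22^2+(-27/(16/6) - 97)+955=10655/8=1331.88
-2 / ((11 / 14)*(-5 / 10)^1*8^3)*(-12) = -21 / 176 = -0.12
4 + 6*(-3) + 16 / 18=-118 / 9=-13.11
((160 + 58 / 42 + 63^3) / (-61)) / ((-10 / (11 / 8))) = 7224767 / 12810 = 563.99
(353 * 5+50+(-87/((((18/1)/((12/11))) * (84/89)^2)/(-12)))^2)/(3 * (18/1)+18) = 71748866821/753030432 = 95.28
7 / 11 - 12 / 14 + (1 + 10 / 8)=625 / 308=2.03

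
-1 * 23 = -23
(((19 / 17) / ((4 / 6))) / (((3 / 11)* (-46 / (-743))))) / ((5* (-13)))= -155287 / 101660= -1.53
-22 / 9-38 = -364 / 9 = -40.44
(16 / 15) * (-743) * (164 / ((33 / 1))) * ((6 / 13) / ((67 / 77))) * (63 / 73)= -573191808 / 317915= -1802.97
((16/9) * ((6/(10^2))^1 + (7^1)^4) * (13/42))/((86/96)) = 99884096/67725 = 1474.85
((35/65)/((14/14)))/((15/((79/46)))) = 553/8970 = 0.06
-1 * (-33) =33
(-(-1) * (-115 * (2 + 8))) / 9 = -1150 / 9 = -127.78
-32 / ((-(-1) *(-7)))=32 / 7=4.57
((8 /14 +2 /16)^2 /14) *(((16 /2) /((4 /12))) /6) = 1521 /10976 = 0.14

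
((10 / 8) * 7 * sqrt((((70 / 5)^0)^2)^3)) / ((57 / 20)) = 175 / 57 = 3.07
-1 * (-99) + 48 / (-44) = 1077 / 11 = 97.91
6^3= 216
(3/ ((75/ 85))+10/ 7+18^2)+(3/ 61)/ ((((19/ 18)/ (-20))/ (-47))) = 15115531/ 40565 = 372.62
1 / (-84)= -1 / 84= -0.01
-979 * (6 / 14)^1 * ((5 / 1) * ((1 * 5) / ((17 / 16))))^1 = -1174800 / 119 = -9872.27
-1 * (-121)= 121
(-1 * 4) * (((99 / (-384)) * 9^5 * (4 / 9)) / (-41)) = -216513 / 328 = -660.10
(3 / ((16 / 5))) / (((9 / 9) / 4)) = 15 / 4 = 3.75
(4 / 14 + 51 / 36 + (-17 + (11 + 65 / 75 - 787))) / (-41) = 331981 / 17220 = 19.28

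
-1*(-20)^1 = 20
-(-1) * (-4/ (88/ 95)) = -95/ 22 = -4.32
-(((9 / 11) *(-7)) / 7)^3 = 729 / 1331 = 0.55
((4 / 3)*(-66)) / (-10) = 44 / 5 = 8.80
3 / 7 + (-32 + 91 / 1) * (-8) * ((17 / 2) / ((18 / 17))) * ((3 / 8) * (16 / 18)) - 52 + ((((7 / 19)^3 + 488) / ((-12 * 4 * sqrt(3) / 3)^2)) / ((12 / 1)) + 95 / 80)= -1743447993925 / 1327463424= -1313.37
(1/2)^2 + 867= 3469/4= 867.25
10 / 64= 5 / 32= 0.16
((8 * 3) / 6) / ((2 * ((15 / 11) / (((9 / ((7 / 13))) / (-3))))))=-286 / 35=-8.17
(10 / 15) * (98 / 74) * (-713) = -69874 / 111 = -629.50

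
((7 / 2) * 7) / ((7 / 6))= 21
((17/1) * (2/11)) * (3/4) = 51/22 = 2.32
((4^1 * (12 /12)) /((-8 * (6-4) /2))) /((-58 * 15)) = 1 /1740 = 0.00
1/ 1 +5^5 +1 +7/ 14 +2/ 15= 93829/ 30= 3127.63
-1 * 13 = -13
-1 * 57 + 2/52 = -1481/26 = -56.96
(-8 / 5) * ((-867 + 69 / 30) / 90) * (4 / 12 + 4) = 224822 / 3375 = 66.61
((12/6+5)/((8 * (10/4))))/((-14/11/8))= -2.20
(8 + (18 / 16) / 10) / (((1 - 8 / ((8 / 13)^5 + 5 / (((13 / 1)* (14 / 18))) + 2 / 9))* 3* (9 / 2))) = -12220469459 / 181766139480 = -0.07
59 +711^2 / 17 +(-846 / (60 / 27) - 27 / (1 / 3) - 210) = 4951051 / 170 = 29123.83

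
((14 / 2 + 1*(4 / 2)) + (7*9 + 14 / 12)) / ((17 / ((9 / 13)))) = 1317 / 442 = 2.98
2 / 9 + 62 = 560 / 9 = 62.22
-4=-4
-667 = -667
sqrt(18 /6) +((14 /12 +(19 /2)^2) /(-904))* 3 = -1097 /3616 +sqrt(3) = 1.43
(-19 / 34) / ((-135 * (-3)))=-19 / 13770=-0.00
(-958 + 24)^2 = 872356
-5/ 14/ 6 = -0.06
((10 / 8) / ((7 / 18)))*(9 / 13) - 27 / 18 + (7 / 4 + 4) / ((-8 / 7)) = -12539 / 2912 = -4.31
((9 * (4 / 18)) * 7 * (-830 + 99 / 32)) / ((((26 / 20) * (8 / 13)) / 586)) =-271357555 / 32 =-8479923.59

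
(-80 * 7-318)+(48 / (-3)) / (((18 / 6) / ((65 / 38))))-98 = -56152 / 57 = -985.12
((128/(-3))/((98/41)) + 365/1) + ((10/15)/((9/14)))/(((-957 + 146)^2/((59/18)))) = 2718697028905/7831483947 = 347.15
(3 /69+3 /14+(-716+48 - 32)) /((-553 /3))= 675951 /178066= 3.80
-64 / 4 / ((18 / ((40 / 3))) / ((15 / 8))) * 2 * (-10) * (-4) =-16000 / 9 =-1777.78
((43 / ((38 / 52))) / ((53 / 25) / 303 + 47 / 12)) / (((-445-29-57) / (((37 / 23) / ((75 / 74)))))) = -1236677936 / 27587371689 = -0.04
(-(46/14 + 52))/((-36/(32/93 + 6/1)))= 12685/1302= 9.74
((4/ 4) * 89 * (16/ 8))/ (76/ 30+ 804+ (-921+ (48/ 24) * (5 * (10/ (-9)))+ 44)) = -8010/ 3671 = -2.18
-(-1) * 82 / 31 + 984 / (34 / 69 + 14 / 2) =2147170 / 16027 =133.97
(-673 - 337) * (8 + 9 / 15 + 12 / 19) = -177154 / 19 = -9323.89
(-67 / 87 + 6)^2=207025 / 7569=27.35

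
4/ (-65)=-4/ 65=-0.06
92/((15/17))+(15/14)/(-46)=1006991/9660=104.24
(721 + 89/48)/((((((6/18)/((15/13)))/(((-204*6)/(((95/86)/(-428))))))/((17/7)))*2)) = 1440922983.56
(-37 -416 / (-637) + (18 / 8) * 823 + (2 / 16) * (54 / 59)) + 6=5266007 / 2891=1821.52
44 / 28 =11 / 7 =1.57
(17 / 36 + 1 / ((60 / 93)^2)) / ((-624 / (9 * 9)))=-31047 / 83200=-0.37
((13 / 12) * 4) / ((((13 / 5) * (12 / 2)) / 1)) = 5 / 18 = 0.28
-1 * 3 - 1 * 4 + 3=-4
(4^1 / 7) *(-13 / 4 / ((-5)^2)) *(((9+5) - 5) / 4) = -117 / 700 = -0.17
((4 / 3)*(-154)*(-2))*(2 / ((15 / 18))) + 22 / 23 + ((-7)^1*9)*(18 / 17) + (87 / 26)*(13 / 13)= 46926093 / 50830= 923.20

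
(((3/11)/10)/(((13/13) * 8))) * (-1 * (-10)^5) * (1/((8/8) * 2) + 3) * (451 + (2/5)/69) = 538131.92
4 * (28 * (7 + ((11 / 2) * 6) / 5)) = 7616 / 5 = 1523.20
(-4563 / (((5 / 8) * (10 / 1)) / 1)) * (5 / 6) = -3042 / 5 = -608.40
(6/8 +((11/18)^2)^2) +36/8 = 565765/104976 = 5.39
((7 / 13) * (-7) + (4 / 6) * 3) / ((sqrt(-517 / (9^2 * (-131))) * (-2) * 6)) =69 * sqrt(67727) / 26884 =0.67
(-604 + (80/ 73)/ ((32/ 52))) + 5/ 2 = -87559/ 146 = -599.72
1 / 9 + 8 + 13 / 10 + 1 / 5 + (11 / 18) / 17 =164 / 17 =9.65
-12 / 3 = -4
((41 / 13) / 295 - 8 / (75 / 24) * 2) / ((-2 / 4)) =195942 / 19175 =10.22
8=8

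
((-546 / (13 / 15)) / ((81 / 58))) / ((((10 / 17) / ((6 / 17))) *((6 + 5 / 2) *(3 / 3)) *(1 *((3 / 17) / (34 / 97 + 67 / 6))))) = -5442836 / 2619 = -2078.21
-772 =-772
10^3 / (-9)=-1000 / 9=-111.11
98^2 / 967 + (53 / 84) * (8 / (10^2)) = 10135451 / 1015350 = 9.98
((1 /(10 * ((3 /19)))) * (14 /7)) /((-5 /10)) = -38 /15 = -2.53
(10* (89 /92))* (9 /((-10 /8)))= -1602 /23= -69.65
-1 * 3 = -3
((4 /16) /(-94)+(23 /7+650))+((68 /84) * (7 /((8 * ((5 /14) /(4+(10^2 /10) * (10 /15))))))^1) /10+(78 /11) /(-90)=4268884387 /6514200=655.32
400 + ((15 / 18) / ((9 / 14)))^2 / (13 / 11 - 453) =400.00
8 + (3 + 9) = 20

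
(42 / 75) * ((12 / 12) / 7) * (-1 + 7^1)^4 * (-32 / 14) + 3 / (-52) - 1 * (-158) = -719269 / 9100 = -79.04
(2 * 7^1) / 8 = 1.75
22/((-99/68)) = -136/9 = -15.11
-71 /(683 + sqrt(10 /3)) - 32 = -44928103 /1399457 + 71 *sqrt(30) /1399457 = -32.10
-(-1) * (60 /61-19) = -1099 /61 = -18.02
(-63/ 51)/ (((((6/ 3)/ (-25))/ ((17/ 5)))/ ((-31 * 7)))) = -22785/ 2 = -11392.50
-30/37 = -0.81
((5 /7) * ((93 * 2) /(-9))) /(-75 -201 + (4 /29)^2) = 26071 /487410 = 0.05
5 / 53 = 0.09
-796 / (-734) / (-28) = -199 / 5138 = -0.04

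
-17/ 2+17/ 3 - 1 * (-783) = 4681/ 6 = 780.17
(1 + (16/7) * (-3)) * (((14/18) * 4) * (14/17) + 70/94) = -139277/7191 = -19.37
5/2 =2.50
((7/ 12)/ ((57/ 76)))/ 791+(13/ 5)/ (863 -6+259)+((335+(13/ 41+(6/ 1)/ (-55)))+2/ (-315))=74140435557/ 221179420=335.20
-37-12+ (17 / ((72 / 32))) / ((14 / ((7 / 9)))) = -48.58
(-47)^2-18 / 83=183329 / 83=2208.78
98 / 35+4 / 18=136 / 45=3.02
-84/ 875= -12/ 125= -0.10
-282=-282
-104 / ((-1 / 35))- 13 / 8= 29107 / 8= 3638.38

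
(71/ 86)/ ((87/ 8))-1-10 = -40867/ 3741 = -10.92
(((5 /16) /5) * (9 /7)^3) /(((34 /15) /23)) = 251505 /186592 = 1.35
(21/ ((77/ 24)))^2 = 5184/ 121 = 42.84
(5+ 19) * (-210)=-5040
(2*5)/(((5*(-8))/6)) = -1.50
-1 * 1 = -1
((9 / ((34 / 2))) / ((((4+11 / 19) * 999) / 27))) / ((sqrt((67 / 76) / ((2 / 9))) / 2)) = 76 * sqrt(2546) / 1222147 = 0.00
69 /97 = 0.71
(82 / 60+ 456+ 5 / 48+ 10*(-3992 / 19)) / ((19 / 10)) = -7494733 / 8664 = -865.04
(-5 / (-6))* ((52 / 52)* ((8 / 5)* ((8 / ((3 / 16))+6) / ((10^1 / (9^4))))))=42573.60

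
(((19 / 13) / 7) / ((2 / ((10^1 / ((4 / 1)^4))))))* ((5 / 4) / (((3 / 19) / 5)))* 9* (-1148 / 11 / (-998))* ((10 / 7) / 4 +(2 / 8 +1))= 0.24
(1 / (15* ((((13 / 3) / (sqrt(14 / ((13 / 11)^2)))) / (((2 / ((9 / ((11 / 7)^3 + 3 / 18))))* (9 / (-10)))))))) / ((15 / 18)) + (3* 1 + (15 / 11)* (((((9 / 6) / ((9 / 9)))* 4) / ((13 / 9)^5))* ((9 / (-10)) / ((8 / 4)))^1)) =19722369 / 8168446 - 91619* sqrt(14) / 7245875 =2.37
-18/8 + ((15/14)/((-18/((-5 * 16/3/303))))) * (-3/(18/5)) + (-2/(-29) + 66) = 423918601/6642972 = 63.81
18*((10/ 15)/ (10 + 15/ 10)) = 24/ 23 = 1.04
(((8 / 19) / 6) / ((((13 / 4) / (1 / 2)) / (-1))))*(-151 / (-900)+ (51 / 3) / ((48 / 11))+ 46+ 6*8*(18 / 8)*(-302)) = 351.59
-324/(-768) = 27/64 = 0.42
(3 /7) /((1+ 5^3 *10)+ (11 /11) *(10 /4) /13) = 78 /227717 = 0.00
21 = 21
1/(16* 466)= 1/7456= 0.00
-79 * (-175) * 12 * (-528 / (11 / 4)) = -31852800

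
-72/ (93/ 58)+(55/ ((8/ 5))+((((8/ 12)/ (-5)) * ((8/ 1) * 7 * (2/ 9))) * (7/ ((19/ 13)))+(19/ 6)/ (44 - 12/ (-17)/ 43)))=-94168555723/ 5116949280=-18.40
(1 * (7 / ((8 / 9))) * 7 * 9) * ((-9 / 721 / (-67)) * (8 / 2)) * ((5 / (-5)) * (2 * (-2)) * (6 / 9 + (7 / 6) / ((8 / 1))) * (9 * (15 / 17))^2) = 1209028275 / 15955112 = 75.78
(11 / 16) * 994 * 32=21868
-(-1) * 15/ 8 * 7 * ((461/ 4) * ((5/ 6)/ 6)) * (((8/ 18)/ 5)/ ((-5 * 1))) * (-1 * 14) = 22589/ 432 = 52.29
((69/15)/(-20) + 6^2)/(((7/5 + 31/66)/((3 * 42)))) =7436583/3085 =2410.56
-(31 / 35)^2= -961 / 1225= -0.78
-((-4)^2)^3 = -4096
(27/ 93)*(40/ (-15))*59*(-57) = 80712/ 31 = 2603.61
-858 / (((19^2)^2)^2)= -858 / 16983563041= -0.00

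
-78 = -78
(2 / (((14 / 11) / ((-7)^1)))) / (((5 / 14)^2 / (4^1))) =-8624 / 25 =-344.96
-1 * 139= -139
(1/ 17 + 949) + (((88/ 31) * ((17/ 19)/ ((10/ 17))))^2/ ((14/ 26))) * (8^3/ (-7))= -11439701337562/ 7224629825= -1583.43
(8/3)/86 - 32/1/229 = -0.11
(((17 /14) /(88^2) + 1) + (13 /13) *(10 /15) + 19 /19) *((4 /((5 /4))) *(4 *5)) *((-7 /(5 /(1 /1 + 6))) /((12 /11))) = -6071653 /3960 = -1533.25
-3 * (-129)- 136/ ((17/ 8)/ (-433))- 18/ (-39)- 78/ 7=2556037/ 91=28088.32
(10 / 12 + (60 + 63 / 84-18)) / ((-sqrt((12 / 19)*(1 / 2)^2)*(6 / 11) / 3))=-5753*sqrt(57) / 72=-603.25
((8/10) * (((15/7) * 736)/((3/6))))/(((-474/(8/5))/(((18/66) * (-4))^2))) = -3391488/334565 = -10.14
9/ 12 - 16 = -61/ 4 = -15.25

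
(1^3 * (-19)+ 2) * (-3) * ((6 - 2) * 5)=1020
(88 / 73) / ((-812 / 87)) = -66 / 511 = -0.13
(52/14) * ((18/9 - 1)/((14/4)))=52/49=1.06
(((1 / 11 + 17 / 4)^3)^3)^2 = 299538350377.85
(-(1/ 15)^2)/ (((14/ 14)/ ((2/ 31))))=-2/ 6975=-0.00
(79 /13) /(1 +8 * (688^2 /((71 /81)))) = 5609 /3987450779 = 0.00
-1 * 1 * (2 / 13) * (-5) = 10 / 13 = 0.77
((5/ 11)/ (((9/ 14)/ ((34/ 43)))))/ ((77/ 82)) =27880/ 46827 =0.60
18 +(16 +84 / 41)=1478 / 41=36.05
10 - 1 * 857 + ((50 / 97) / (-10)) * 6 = -847.31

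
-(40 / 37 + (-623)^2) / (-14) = 14360813 / 518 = 27723.58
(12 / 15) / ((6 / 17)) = 34 / 15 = 2.27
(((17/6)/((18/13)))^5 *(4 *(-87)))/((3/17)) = -259901201794793/3673320192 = -70753.76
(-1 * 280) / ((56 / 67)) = -335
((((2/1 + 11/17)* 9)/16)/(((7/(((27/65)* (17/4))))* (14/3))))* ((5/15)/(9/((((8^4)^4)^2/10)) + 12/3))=676843716479281665301096169472/100936679043172766094174992756729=0.01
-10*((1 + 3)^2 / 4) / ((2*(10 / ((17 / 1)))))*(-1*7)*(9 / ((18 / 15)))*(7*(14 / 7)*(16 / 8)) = 49980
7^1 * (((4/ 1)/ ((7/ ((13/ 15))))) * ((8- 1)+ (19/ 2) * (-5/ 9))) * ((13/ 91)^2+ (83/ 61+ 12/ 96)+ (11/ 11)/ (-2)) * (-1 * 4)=-359073/ 14945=-24.03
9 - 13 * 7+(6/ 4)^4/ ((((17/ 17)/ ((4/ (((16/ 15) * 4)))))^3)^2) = -21089066767/ 268435456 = -78.56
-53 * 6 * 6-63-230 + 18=-2183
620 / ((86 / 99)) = 30690 / 43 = 713.72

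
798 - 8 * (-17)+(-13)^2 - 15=1088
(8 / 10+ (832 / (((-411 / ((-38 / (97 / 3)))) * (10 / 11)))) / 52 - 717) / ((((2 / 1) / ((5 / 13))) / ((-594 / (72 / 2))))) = 1570290645 / 691028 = 2272.40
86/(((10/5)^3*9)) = 43/36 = 1.19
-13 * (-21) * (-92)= -25116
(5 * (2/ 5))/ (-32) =-1/ 16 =-0.06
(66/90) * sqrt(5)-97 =-97 + 11 * sqrt(5)/15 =-95.36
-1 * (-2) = 2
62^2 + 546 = 4390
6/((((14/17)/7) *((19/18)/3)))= 2754/19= 144.95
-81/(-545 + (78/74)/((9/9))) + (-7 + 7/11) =-6.21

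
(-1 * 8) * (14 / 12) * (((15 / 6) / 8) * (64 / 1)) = -560 / 3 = -186.67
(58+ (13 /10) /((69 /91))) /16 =41203 /11040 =3.73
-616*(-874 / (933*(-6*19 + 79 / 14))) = -7537376 / 1415361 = -5.33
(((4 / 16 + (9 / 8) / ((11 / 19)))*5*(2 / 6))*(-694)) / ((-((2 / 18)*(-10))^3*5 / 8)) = -2958.90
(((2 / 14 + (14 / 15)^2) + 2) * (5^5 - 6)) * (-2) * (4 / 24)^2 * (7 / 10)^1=-14805893 / 40500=-365.58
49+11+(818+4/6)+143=3065/3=1021.67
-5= -5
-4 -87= -91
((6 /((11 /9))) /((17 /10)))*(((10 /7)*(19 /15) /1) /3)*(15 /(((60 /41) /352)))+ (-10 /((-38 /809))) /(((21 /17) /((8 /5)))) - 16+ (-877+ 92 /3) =38648081 /6783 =5697.79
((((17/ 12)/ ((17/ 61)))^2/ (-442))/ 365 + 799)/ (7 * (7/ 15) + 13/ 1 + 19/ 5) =2651711537/ 66597024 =39.82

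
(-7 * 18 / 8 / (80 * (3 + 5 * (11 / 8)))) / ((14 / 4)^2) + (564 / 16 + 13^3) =24688667 / 11060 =2232.25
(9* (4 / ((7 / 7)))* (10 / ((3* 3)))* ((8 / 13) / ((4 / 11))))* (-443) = -29987.69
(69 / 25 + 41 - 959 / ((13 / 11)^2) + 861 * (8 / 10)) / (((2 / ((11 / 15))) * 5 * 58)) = 711667 / 12252500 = 0.06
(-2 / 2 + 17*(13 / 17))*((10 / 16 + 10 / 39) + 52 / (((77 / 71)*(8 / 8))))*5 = 5865395 / 2002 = 2929.77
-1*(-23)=23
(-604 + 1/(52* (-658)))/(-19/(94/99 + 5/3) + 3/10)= 3823296025/44072652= 86.75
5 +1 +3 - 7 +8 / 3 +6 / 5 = 88 / 15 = 5.87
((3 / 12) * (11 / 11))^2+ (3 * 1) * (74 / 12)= 297 / 16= 18.56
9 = 9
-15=-15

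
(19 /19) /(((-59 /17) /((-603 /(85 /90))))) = 10854 /59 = 183.97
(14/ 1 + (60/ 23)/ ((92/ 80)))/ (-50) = -4303/ 13225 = -0.33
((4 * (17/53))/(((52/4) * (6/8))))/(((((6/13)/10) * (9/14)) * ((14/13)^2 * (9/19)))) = 2183480/270459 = 8.07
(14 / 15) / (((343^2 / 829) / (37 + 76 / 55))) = 3500038 / 13865775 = 0.25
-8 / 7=-1.14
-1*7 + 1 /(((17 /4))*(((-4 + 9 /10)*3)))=-7.03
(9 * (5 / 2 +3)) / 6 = 33 / 4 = 8.25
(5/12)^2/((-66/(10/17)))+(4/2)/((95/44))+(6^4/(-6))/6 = -35.08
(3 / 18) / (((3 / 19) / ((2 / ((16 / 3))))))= 19 / 48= 0.40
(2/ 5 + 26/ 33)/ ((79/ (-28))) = -5488/ 13035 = -0.42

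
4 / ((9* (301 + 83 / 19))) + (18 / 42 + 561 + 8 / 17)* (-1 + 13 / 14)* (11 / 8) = -9601670935 / 173990376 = -55.19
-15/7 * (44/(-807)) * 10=2200/1883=1.17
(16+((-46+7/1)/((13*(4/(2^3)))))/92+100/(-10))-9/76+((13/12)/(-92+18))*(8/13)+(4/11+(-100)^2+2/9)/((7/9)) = 192185736377/14940156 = 12863.70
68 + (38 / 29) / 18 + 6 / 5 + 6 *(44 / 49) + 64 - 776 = -40754671 / 63945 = -637.34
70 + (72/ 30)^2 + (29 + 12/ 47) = 123393/ 1175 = 105.02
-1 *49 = -49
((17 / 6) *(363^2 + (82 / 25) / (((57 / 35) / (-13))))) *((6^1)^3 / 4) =1914881853 / 95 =20156651.08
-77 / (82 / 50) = -1925 / 41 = -46.95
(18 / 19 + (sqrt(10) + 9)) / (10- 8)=sqrt(10) / 2 + 189 / 38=6.55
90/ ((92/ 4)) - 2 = 44/ 23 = 1.91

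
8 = 8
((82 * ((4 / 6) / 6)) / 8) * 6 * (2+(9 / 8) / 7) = 4961 / 336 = 14.76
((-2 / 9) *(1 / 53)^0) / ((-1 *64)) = 0.00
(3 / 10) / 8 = 3 / 80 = 0.04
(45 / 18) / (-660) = -1 / 264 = -0.00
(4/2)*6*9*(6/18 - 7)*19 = -13680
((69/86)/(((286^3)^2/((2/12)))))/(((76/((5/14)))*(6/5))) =575/600921197499647152128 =0.00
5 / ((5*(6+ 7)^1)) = 1 / 13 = 0.08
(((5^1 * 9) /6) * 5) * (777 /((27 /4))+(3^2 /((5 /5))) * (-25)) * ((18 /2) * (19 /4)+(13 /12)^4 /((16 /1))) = -351391329125 /1990656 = -176520.37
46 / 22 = 23 / 11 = 2.09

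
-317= -317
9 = 9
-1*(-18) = 18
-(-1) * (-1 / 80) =-1 / 80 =-0.01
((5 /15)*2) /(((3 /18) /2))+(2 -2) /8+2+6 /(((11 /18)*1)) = 218 /11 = 19.82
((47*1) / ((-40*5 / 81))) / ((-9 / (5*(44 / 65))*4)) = 4653 / 2600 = 1.79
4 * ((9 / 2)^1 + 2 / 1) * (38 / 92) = 247 / 23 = 10.74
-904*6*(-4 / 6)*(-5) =-18080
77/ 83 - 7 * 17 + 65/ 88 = -857005/ 7304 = -117.33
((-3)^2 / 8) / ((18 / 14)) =7 / 8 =0.88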